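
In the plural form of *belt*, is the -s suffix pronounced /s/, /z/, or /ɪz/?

/s/

The stem *belt* ends in a voiceless non-sibilant consonant.
The plural suffix surfaces as /ɪz/ after sibilants, /s/ after other voiceless consonants, and /z/ after other voiced sounds.
So the plural -s on *belt* is pronounced /s/.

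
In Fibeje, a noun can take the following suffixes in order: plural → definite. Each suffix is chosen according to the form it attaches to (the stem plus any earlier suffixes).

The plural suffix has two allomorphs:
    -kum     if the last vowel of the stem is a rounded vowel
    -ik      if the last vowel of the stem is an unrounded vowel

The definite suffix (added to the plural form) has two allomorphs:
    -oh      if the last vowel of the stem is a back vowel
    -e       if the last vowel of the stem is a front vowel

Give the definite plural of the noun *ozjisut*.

ozjisutkumoh

Since the last vowel of *ozjisut* is /u/ (a rounded vowel), it takes -kum, giving *ozjisutkum*.
Since the last vowel of the plural form *ozjisutkum* is /u/ (a back vowel), it takes -oh, giving *ozjisutkumoh*.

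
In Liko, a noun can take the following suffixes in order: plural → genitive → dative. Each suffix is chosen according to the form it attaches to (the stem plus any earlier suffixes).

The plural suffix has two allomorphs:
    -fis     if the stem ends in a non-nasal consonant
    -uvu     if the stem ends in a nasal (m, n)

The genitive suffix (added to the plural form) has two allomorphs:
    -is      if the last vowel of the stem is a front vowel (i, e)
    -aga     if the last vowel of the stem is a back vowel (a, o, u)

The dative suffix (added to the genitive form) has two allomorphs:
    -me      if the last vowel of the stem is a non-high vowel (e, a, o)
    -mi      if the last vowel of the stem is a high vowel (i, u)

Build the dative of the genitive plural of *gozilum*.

*gozilum*: final consonant = /m/, a nasal → -uvu → *gozilumuvu*.
Since the last vowel of the plural form *gozilumuvu* is /u/ (a back vowel), it takes -aga, giving *gozilumuvuaga*.
Since the last vowel of the genitive form *gozilumuvuaga* is /a/ (a non-high vowel), it takes -me, giving *gozilumuvuagame*.

gozilumuvuagame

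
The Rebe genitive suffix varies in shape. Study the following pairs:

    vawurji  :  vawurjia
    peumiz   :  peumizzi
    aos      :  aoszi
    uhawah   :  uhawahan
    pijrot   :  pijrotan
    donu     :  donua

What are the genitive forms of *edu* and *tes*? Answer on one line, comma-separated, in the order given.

The alternation tracks the final sound of the stem — -zi when the stem ends in a sibilant (*peumiz*, *aos*); -an when the stem ends in a non-sibilant consonant (*uhawah*, *pijrot*); -a when the stem ends in a vowel (*vawurji*, *donu*).
The final sound of *edu* is /u/, which is a vowel, so the suffix is -a, giving *edua*.
The final sound of *tes* is /s/, which is a sibilant, so the suffix is -zi, giving *teszi*.

edua, teszi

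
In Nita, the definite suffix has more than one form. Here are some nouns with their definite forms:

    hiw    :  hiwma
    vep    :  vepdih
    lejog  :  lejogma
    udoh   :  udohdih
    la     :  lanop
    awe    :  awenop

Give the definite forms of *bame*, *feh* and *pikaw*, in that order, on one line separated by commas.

The pattern is voicing of the final sound: -dih when the stem ends in a voiceless consonant (*vep*, *udoh*); -ma when the stem ends in a voiced consonant (*hiw*, *lejog*); -nop when the stem ends in a vowel (*la*, *awe*).
*bame* — final sound /e/ (a vowel) → -nop → *bamenop*.
*feh*: final sound = /h/, a voiceless consonant → -dih → *fehdih*.
Since the final sound of *pikaw* is /w/ (a voiced consonant), it takes -ma, giving *pikawma*.

bamenop, fehdih, pikawma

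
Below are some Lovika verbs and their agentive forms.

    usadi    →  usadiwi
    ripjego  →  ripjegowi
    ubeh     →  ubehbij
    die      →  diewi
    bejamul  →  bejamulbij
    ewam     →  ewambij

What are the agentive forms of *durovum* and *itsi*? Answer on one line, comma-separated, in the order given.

durovumbij, itsiwi

The alternation tracks the final sound of the stem — -bij when the stem ends in a consonant (*ubeh*, *bejamul*, *ewam*); -wi when the stem ends in a vowel (*usadi*, *ripjego*, *die*).
*durovum*: final sound = /m/, a consonant → -bij → *durovumbij*.
Since the final sound of *itsi* is /i/ (a vowel), it takes -wi, giving *itsiwi*.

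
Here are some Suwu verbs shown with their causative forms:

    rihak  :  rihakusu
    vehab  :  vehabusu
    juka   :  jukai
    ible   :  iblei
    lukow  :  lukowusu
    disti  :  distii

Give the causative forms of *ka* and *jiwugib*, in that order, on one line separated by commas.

kai, jiwugibusu

The alternation tracks the final sound of the stem — -usu when the stem ends in a consonant (*rihak*, *vehab*, *lukow*); -i when the stem ends in a vowel (*juka*, *ible*, *disti*).
*ka*: final sound = /a/, a vowel → -i → *kai*.
*jiwugib* — final sound /b/ (a consonant) → -usu → *jiwugibusu*.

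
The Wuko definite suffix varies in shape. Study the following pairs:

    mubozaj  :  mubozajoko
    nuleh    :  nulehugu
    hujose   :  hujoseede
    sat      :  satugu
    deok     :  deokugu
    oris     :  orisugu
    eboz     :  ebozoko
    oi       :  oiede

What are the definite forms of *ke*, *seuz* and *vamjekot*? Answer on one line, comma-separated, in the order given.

The alternation tracks the final sound of the stem — -ugu when the stem ends in a voiceless consonant (*nuleh*, *sat*, *deok*, *oris*); -oko when the stem ends in a voiced consonant (*mubozaj*, *eboz*); -ede when the stem ends in a vowel (*hujose*, *oi*).
Since the final sound of *ke* is /e/ (a vowel), it takes -ede, giving *keede*.
*seuz* — final sound /z/ (a voiced consonant) → -oko → *seuzoko*.
The final sound of *vamjekot* is /t/, which is a voiceless consonant, so the suffix is -ugu, giving *vamjekotugu*.

keede, seuzoko, vamjekotugu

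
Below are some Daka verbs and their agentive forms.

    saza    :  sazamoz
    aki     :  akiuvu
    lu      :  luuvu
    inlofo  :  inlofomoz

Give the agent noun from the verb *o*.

Looking at the last vowel of each stem: -uvu when the last vowel of the stem is a high vowel (*aki*, *lu*); -moz when the last vowel of the stem is a non-high vowel (*saza*, *inlofo*).
*o*: last vowel = /o/, a non-high vowel → -moz → *omoz*.

omoz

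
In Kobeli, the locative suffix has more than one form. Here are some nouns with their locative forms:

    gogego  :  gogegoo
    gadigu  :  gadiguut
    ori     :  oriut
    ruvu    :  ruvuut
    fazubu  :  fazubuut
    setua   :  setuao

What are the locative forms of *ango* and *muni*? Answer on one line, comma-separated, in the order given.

angoo, muniut

The alternation tracks the last vowel of the stem — -ut when the last vowel of the stem is a high vowel (*gadigu*, *ori*, *ruvu*, *fazubu*); -o when the last vowel of the stem is a non-high vowel (*gogego*, *setua*).
*ango*: last vowel = /o/, a non-high vowel → -o → *angoo*.
Since the last vowel of *muni* is /i/ (a high vowel), it takes -ut, giving *muniut*.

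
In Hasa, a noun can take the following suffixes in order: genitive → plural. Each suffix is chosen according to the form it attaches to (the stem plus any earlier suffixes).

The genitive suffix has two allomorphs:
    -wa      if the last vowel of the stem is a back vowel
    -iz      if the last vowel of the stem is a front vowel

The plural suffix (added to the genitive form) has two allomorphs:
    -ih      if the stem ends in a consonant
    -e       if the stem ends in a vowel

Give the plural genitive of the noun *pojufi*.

Since the last vowel of *pojufi* is /i/ (a front vowel), it takes -iz, giving *pojufiiz*.
The genitive form *pojufiiz*: final sound = /z/, a consonant → -ih → *pojufiizih*.

pojufiizih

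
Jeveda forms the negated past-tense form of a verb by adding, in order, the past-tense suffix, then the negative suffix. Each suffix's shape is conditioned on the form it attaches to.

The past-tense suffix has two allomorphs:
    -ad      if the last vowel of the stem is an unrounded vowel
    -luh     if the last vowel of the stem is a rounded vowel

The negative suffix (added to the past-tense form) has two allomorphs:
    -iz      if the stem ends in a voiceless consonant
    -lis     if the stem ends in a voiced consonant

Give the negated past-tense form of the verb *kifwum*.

The last vowel of *kifwum* is /u/, which is a rounded vowel, so the past-tense suffix is -luh, giving *kifwumluh*.
Since the final consonant of the past-tense form *kifwumluh* is /h/ (voiceless), it takes -iz, giving *kifwumluhiz*.

kifwumluhiz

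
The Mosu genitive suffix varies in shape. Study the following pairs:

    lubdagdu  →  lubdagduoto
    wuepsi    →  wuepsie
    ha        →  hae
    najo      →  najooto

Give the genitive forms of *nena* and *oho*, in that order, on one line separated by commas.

The suffix is conditioned by the last vowel: -oto when the last vowel of the stem is a rounded vowel (*lubdagdu*, *najo*); -e when the last vowel of the stem is an unrounded vowel (*wuepsi*, *ha*).
*nena* — last vowel /a/ (an unrounded vowel) → -e → *nenae*.
Since the last vowel of *oho* is /o/ (a rounded vowel), it takes -oto, giving *ohooto*.

nenae, ohooto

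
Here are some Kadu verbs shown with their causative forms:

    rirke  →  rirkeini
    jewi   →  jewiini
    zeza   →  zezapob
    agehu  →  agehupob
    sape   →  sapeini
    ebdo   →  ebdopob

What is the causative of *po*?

popob

The suffix is conditioned by the last vowel: -ini when the last vowel of the stem is a front vowel (*rirke*, *jewi*, *sape*); -pob when the last vowel of the stem is a back vowel (*zeza*, *agehu*, *ebdo*).
Since the last vowel of *po* is /o/ (a back vowel), it takes -pob, giving *popob*.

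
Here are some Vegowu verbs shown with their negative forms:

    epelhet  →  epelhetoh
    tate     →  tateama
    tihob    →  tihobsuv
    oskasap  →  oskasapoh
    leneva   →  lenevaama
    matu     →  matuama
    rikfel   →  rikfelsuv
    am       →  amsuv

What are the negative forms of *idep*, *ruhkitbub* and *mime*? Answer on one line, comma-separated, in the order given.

Looking at the final sound of each stem: -oh when the stem ends in a voiceless consonant (*epelhet*, *oskasap*); -suv when the stem ends in a voiced consonant (*tihob*, *rikfel*, *am*); -ama when the stem ends in a vowel (*tate*, *leneva*, *matu*).
*idep* — final sound /p/ (a voiceless consonant) → -oh → *idepoh*.
*ruhkitbub* — final sound /b/ (a voiced consonant) → -suv → *ruhkitbubsuv*.
Since the final sound of *mime* is /e/ (a vowel), it takes -ama, giving *mimeama*.

idepoh, ruhkitbubsuv, mimeama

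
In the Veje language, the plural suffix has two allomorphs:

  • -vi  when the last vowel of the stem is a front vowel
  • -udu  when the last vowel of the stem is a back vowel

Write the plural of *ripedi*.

*ripedi*: last vowel = /i/, a front vowel → -vi → *ripedivi*.

ripedivi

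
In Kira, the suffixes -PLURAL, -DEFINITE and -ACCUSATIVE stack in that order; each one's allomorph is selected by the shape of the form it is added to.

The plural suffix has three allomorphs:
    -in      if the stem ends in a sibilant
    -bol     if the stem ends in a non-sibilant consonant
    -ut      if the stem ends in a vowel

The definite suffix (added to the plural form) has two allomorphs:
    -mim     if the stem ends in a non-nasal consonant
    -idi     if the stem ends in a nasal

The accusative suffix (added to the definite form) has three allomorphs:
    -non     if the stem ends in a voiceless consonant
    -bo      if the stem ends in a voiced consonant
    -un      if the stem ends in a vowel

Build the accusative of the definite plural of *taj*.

Since the final sound of *taj* is /j/ (a non-sibilant consonant), it takes -bol, giving *tajbol*.
The plural form *tajbol*: final consonant = /l/, non-nasal → -mim → *tajbolmim*.
Since the final sound of the definite form *tajbolmim* is /m/ (a voiced consonant), it takes -bo, giving *tajbolmimbo*.

tajbolmimbo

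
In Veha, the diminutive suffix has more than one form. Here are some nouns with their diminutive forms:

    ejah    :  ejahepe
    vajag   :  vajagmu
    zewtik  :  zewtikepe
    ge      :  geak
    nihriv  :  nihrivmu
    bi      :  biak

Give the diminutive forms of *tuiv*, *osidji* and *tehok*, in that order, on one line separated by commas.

Looking at the final sound of each stem: -epe when the stem ends in a voiceless consonant (*ejah*, *zewtik*); -mu when the stem ends in a voiced consonant (*vajag*, *nihriv*); -ak when the stem ends in a vowel (*ge*, *bi*).
The final sound of *tuiv* is /v/, which is a voiced consonant, so the suffix is -mu, giving *tuivmu*.
*osidji*: final sound = /i/, a vowel → -ak → *osidjiak*.
Since the final sound of *tehok* is /k/ (a voiceless consonant), it takes -epe, giving *tehokepe*.

tuivmu, osidjiak, tehokepe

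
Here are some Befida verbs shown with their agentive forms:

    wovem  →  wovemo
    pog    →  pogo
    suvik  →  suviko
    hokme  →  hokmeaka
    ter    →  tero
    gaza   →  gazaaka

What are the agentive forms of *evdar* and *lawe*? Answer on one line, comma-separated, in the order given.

evdaro, laweaka

The alternation tracks the final sound of the stem — -o when the stem ends in a consonant (*wovem*, *pog*, *suvik*, *ter*); -aka when the stem ends in a vowel (*hokme*, *gaza*).
*evdar*: final sound = /r/, a consonant → -o → *evdaro*.
The final sound of *lawe* is /e/, which is a vowel, so the suffix is -aka, giving *laweaka*.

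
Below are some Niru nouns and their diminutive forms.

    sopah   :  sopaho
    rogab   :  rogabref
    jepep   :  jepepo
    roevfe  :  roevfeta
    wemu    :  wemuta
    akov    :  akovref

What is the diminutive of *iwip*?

The alternation tracks the final sound of the stem — -o when the stem ends in a voiceless consonant (*sopah*, *jepep*); -ref when the stem ends in a voiced consonant (*rogab*, *akov*); -ta when the stem ends in a vowel (*roevfe*, *wemu*).
*iwip*: final sound = /p/, a voiceless consonant → -o → *iwipo*.

iwipo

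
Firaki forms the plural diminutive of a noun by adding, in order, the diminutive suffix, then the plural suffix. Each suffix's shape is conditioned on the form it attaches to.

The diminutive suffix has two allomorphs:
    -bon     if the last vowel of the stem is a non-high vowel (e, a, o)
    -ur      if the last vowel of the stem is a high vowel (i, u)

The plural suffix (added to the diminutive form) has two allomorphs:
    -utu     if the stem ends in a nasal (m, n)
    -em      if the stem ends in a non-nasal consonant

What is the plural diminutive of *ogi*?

Since the last vowel of *ogi* is /i/ (a high vowel), it takes -ur, giving *ogiur*.
The diminutive form *ogiur*: final consonant = /r/, non-nasal → -em → *ogiurem*.

ogiurem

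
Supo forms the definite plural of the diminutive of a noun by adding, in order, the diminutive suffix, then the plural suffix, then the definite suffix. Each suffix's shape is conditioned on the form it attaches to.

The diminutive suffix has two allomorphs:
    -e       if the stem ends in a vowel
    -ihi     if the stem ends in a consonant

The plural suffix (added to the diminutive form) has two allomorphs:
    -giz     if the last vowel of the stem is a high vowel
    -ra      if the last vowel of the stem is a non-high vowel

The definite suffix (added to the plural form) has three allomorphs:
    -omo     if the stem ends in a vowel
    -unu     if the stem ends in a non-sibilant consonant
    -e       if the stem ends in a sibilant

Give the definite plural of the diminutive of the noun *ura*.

uraeraomo

The final sound of *ura* is /a/, which is a vowel, so the diminutive suffix is -e, giving *urae*.
Since the last vowel of the diminutive form *urae* is /e/ (a non-high vowel), it takes -ra, giving *uraera*.
The plural form *uraera* — final sound /a/ (a vowel) → -omo → *uraeraomo*.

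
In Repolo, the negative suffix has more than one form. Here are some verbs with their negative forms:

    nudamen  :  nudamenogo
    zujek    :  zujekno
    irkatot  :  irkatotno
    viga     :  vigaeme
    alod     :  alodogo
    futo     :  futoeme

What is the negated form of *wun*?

Looking at the final sound of each stem: -no when the stem ends in a voiceless consonant (*zujek*, *irkatot*); -ogo when the stem ends in a voiced consonant (*nudamen*, *alod*); -eme when the stem ends in a vowel (*viga*, *futo*).
*wun*: final sound = /n/, a voiced consonant → -ogo → *wunogo*.

wunogo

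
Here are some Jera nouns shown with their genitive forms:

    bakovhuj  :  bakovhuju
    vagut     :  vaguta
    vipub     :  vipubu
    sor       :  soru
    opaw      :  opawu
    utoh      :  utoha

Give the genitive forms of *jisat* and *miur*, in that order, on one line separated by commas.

jisata, miuru

The alternation tracks the final consonant of the stem — -a when the stem ends in a voiceless consonant (*vagut*, *utoh*); -u when the stem ends in a voiced consonant (*bakovhuj*, *vipub*, *sor*, *opaw*).
The final consonant of *jisat* is /t/, which is voiceless, so the suffix is -a, giving *jisata*.
Since the final consonant of *miur* is /r/ (voiced), it takes -u, giving *miuru*.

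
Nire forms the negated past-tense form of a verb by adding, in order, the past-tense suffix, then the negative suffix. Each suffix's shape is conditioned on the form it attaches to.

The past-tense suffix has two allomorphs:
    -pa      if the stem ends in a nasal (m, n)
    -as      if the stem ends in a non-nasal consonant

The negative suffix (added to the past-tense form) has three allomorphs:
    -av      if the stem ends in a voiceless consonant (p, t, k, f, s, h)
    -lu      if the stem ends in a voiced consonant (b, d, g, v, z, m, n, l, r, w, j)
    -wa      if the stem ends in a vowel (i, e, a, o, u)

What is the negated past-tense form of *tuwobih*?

*tuwobih*: final consonant = /h/, non-nasal → -as → *tuwobihas*.
The past-tense form *tuwobihas* — final sound /s/ (a voiceless consonant) → -av → *tuwobihasav*.

tuwobihasav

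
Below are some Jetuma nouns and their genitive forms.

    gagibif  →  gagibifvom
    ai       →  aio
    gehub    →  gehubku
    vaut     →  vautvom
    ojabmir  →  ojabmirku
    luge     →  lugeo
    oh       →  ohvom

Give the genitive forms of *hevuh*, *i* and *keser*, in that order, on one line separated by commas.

Looking at the final sound of each stem: -vom when the stem ends in a voiceless consonant (*gagibif*, *vaut*, *oh*); -ku when the stem ends in a voiced consonant (*gehub*, *ojabmir*); -o when the stem ends in a vowel (*ai*, *luge*).
Since the final sound of *hevuh* is /h/ (a voiceless consonant), it takes -vom, giving *hevuhvom*.
*i*: final sound = /i/, a vowel → -o → *io*.
Since the final sound of *keser* is /r/ (a voiced consonant), it takes -ku, giving *keserku*.

hevuhvom, io, keserku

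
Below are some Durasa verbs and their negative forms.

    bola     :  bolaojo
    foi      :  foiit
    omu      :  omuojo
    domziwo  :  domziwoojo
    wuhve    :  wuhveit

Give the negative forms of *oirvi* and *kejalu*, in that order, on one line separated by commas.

Looking at the last vowel of each stem: -it when the last vowel of the stem is a front vowel (*foi*, *wuhve*); -ojo when the last vowel of the stem is a back vowel (*bola*, *omu*, *domziwo*).
*oirvi* — last vowel /i/ (a front vowel) → -it → *oirviit*.
*kejalu*: last vowel = /u/, a back vowel → -ojo → *kejaluojo*.

oirviit, kejaluojo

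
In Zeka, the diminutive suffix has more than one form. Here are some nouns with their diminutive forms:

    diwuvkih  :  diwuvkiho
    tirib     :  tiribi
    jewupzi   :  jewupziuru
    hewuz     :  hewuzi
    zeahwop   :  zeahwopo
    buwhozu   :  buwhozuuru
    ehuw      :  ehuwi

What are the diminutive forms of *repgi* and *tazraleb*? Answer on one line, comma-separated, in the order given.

repgiuru, tazralebi

The suffix is conditioned by the final sound: -o when the stem ends in a voiceless consonant (*diwuvkih*, *zeahwop*); -i when the stem ends in a voiced consonant (*tirib*, *hewuz*, *ehuw*); -uru when the stem ends in a vowel (*jewupzi*, *buwhozu*).
*repgi* — final sound /i/ (a vowel) → -uru → *repgiuru*.
Since the final sound of *tazraleb* is /b/ (a voiced consonant), it takes -i, giving *tazralebi*.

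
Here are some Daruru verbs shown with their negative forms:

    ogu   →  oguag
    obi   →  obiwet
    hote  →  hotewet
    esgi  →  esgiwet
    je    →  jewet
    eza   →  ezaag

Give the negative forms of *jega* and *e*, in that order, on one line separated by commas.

jegaag, ewet

The suffix is conditioned by the last vowel: -wet when the last vowel of the stem is a front vowel (*obi*, *hote*, *esgi*, *je*); -ag when the last vowel of the stem is a back vowel (*ogu*, *eza*).
*jega* — last vowel /a/ (a back vowel) → -ag → *jegaag*.
The last vowel of *e* is /e/, which is a front vowel, so the suffix is -wet, giving *ewet*.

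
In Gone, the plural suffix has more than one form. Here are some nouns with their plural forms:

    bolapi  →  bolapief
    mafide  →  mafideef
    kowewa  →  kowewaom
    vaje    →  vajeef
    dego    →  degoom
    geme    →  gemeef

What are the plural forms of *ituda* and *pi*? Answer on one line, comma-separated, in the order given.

The pattern is front/back vowel harmony: -ef when the last vowel of the stem is a front vowel (*bolapi*, *mafide*, *vaje*, *geme*); -om when the last vowel of the stem is a back vowel (*kowewa*, *dego*).
*ituda*: last vowel = /a/, a back vowel → -om → *itudaom*.
*pi*: last vowel = /i/, a front vowel → -ef → *pief*.

itudaom, pief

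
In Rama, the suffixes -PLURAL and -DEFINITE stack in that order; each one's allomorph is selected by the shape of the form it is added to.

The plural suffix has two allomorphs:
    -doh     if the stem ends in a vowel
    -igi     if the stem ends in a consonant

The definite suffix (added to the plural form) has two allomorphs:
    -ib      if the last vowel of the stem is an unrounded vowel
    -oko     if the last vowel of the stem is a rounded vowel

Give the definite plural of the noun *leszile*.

lesziledohoko

The final sound of *leszile* is /e/, which is a vowel, so the plural suffix is -doh, giving *lesziledoh*.
The last vowel of the plural form *lesziledoh* is /o/, which is a rounded vowel, so the definite suffix is -oko, giving *lesziledohoko*.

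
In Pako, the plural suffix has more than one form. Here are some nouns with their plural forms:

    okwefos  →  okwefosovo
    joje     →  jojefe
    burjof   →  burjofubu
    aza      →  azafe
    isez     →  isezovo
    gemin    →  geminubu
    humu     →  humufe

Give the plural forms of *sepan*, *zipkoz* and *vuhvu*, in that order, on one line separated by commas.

The alternation tracks the final sound of the stem — -ovo when the stem ends in a sibilant (*okwefos*, *isez*); -ubu when the stem ends in a non-sibilant consonant (*burjof*, *gemin*); -fe when the stem ends in a vowel (*joje*, *aza*, *humu*).
Since the final sound of *sepan* is /n/ (a non-sibilant consonant), it takes -ubu, giving *sepanubu*.
Since the final sound of *zipkoz* is /z/ (a sibilant), it takes -ovo, giving *zipkozovo*.
*vuhvu* — final sound /u/ (a vowel) → -fe → *vuhvufe*.

sepanubu, zipkozovo, vuhvufe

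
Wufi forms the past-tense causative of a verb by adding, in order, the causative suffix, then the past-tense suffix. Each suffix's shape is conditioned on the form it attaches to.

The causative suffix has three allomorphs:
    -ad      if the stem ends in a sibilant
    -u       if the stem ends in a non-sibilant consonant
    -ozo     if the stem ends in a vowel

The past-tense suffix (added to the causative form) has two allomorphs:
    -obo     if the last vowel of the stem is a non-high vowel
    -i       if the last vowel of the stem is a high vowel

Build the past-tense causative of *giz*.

*giz* — final sound /z/ (a sibilant) → -ad → *gizad*.
Since the last vowel of the causative form *gizad* is /a/ (a non-high vowel), it takes -obo, giving *gizadobo*.

gizadobo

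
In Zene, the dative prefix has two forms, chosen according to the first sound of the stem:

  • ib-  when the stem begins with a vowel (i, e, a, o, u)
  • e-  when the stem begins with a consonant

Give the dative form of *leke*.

eleke

The first sound of *leke* is /l/, which is a consonant, so the prefix is e-, giving *eleke*.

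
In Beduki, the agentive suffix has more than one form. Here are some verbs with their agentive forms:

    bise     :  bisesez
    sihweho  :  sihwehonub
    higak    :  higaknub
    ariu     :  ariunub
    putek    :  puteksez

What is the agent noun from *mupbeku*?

The suffix is conditioned by the last vowel: -sez when the last vowel of the stem is a front vowel (*bise*, *putek*); -nub when the last vowel of the stem is a back vowel (*sihweho*, *higak*, *ariu*).
The last vowel of *mupbeku* is /u/, which is a back vowel, so the suffix is -nub, giving *mupbekunub*.

mupbekunub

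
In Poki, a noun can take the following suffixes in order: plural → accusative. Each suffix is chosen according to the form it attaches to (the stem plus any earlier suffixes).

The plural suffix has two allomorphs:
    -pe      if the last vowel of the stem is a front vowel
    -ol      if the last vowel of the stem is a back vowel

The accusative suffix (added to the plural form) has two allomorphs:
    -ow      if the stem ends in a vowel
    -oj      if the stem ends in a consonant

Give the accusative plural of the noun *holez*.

holezpeow

*holez*: last vowel = /e/, a front vowel → -pe → *holezpe*.
The plural form *holezpe*: final sound = /e/, a vowel → -ow → *holezpeow*.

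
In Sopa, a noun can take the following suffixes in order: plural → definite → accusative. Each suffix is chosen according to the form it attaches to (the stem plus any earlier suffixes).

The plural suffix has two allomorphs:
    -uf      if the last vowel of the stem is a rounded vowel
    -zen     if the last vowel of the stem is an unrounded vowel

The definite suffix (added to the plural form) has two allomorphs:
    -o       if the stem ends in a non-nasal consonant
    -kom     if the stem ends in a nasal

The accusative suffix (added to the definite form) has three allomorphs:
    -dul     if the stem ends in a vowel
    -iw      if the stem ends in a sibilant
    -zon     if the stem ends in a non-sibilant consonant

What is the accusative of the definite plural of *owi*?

owizenkomzon

*owi* — last vowel /i/ (an unrounded vowel) → -zen → *owizen*.
Since the final consonant of the plural form *owizen* is /n/ (a nasal), it takes -kom, giving *owizenkom*.
The final sound of the definite form *owizenkom* is /m/, which is a non-sibilant consonant, so the accusative suffix is -zon, giving *owizenkomzon*.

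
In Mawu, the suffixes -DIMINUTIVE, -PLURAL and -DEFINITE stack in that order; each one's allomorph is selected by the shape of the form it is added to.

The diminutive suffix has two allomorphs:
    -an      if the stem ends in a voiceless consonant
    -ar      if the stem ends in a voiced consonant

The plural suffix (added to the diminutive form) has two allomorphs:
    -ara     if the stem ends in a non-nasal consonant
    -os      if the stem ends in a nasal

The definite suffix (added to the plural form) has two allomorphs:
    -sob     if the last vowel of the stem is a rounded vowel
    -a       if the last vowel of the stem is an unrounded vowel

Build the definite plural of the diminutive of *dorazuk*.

dorazukanossob

*dorazuk*: final consonant = /k/, voiceless → -an → *dorazukan*.
The diminutive form *dorazukan* — final consonant /n/ (a nasal) → -os → *dorazukanos*.
The plural form *dorazukanos*: last vowel = /o/, a rounded vowel → -sob → *dorazukanossob*.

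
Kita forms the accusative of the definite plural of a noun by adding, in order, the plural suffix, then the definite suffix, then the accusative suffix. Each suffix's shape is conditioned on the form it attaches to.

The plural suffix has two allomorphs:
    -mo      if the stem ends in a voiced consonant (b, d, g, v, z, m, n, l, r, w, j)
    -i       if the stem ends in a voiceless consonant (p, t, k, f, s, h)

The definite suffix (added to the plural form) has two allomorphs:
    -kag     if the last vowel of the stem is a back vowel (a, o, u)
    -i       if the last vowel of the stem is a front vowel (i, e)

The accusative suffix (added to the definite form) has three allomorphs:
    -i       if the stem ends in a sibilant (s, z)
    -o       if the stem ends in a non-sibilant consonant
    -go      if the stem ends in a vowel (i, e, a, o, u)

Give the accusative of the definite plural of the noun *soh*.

sohiigo

*soh*: final consonant = /h/, voiceless → -i → *sohi*.
The last vowel of the plural form *sohi* is /i/, which is a front vowel, so the definite suffix is -i, giving *sohii*.
Since the final sound of the definite form *sohii* is /i/ (a vowel), it takes -go, giving *sohiigo*.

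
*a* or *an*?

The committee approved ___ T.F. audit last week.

a

The indefinite article is chosen by the initial *sound* of the following word, not its spelling.
The initialism *T.F.* is read letter by letter; the first letter, T, is pronounced /tiː/, which begins with a consonant sound.
So the article is *a*: The committee approved a T.F. audit last week.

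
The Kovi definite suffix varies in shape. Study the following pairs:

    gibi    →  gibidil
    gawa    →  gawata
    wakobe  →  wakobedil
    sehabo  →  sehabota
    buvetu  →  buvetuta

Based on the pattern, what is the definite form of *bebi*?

Looking at the last vowel of each stem: -dil when the last vowel of the stem is a front vowel (*gibi*, *wakobe*); -ta when the last vowel of the stem is a back vowel (*gawa*, *sehabo*, *buvetu*).
The last vowel of *bebi* is /i/, which is a front vowel, so the suffix is -dil, giving *bebidil*.

bebidil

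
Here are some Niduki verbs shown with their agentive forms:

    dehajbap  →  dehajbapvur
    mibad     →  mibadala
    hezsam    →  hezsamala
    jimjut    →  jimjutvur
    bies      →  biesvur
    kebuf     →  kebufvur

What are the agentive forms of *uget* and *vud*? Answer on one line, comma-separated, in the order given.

ugetvur, vudala

The suffix is conditioned by the final consonant: -vur when the stem ends in a voiceless consonant (*dehajbap*, *jimjut*, *bies*, *kebuf*); -ala when the stem ends in a voiced consonant (*mibad*, *hezsam*).
*uget* — final consonant /t/ (voiceless) → -vur → *ugetvur*.
The final consonant of *vud* is /d/, which is voiced, so the suffix is -ala, giving *vudala*.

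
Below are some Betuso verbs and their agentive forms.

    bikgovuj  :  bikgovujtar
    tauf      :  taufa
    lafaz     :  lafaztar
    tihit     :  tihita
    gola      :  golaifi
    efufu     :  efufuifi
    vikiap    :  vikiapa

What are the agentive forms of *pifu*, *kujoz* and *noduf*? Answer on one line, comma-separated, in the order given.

pifuifi, kujoztar, nodufa

The alternation tracks the final sound of the stem — -a when the stem ends in a voiceless consonant (*tauf*, *tihit*, *vikiap*); -tar when the stem ends in a voiced consonant (*bikgovuj*, *lafaz*); -ifi when the stem ends in a vowel (*gola*, *efufu*).
*pifu* — final sound /u/ (a vowel) → -ifi → *pifuifi*.
*kujoz*: final sound = /z/, a voiced consonant → -tar → *kujoztar*.
The final sound of *noduf* is /f/, which is a voiceless consonant, so the suffix is -a, giving *nodufa*.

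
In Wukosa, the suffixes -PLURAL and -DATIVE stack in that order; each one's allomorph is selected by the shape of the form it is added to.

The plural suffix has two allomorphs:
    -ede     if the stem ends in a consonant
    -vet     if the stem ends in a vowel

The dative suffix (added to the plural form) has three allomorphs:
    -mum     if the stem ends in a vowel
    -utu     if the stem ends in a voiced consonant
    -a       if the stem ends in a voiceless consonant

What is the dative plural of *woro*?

woroveta

*woro* — final sound /o/ (a vowel) → -vet → *worovet*.
Since the final sound of the plural form *worovet* is /t/ (a voiceless consonant), it takes -a, giving *woroveta*.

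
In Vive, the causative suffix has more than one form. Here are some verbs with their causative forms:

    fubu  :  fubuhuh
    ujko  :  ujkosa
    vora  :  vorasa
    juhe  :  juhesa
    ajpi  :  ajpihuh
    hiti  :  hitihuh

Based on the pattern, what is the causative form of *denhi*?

The pattern is height harmony: -huh when the last vowel of the stem is a high vowel (*fubu*, *ajpi*, *hiti*); -sa when the last vowel of the stem is a non-high vowel (*ujko*, *vora*, *juhe*).
*denhi*: last vowel = /i/, a high vowel → -huh → *denhihuh*.

denhihuh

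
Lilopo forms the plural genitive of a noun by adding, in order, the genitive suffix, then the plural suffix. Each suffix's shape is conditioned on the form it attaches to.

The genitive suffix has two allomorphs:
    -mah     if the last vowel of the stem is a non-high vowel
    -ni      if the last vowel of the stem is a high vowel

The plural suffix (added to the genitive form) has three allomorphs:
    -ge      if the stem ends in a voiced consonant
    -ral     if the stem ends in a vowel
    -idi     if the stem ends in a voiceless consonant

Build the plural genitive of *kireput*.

*kireput*: last vowel = /u/, a high vowel → -ni → *kireputni*.
The genitive form *kireputni*: final sound = /i/, a vowel → -ral → *kireputniral*.

kireputniral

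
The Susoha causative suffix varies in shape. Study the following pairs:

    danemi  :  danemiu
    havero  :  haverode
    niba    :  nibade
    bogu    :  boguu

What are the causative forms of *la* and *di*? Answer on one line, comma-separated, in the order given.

lade, diu

The alternation tracks the last vowel of the stem — -u when the last vowel of the stem is a high vowel (*danemi*, *bogu*); -de when the last vowel of the stem is a non-high vowel (*havero*, *niba*).
*la*: last vowel = /a/, a non-high vowel → -de → *lade*.
*di* — last vowel /i/ (a high vowel) → -u → *diu*.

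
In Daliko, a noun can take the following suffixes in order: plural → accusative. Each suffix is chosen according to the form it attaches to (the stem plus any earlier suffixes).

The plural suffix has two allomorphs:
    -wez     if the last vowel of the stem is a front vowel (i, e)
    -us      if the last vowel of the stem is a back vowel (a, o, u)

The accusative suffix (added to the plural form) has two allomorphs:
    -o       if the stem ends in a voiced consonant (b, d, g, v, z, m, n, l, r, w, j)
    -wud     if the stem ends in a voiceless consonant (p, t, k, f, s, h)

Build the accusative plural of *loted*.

*loted* — last vowel /e/ (a front vowel) → -wez → *lotedwez*.
The plural form *lotedwez*: final consonant = /z/, voiced → -o → *lotedwezo*.

lotedwezo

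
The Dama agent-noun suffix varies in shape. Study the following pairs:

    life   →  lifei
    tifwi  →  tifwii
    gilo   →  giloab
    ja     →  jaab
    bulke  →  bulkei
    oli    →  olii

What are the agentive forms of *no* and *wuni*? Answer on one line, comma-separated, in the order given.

The pattern is front/back vowel harmony: -i when the last vowel of the stem is a front vowel (*life*, *tifwi*, *bulke*, *oli*); -ab when the last vowel of the stem is a back vowel (*gilo*, *ja*).
*no* — last vowel /o/ (a back vowel) → -ab → *noab*.
*wuni* — last vowel /i/ (a front vowel) → -i → *wunii*.

noab, wunii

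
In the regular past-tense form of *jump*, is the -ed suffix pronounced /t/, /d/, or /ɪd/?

The stem *jump* ends in a voiceless consonant other than /t/.
The -ed suffix is realized as /ɪd/ after /t, d/; as /t/ after other voiceless consonants; and as /d/ after other voiced sounds.
So -ed on *jump* is pronounced /t/.

/t/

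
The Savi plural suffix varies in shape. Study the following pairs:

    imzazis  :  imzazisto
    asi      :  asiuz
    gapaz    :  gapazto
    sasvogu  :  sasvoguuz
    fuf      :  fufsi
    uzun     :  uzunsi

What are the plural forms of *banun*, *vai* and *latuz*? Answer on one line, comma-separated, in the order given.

The suffix is conditioned by the final sound: -to when the stem ends in a sibilant (*imzazis*, *gapaz*); -si when the stem ends in a non-sibilant consonant (*fuf*, *uzun*); -uz when the stem ends in a vowel (*asi*, *sasvogu*).
The final sound of *banun* is /n/, which is a non-sibilant consonant, so the suffix is -si, giving *banunsi*.
Since the final sound of *vai* is /i/ (a vowel), it takes -uz, giving *vaiuz*.
*latuz*: final sound = /z/, a sibilant → -to → *latuzto*.

banunsi, vaiuz, latuzto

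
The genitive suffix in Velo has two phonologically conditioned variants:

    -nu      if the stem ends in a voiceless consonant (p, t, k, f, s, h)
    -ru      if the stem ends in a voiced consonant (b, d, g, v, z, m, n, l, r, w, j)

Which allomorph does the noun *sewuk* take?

-nu

Since the final consonant of *sewuk* is /k/ (voiceless), it takes -nu.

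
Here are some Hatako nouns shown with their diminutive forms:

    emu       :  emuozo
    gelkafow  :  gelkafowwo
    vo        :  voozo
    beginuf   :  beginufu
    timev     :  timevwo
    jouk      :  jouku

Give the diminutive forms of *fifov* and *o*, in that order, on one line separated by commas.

fifovwo, oozo

Looking at the final sound of each stem: -u when the stem ends in a voiceless consonant (*beginuf*, *jouk*); -wo when the stem ends in a voiced consonant (*gelkafow*, *timev*); -ozo when the stem ends in a vowel (*emu*, *vo*).
Since the final sound of *fifov* is /v/ (a voiced consonant), it takes -wo, giving *fifovwo*.
*o*: final sound = /o/, a vowel → -ozo → *oozo*.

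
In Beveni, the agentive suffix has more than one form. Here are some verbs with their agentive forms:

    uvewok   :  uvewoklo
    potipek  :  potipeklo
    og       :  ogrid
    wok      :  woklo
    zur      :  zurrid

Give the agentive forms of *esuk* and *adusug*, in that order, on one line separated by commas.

esuklo, adusugrid

The alternation tracks the final consonant of the stem — -lo when the stem ends in a voiceless consonant (*uvewok*, *potipek*, *wok*); -rid when the stem ends in a voiced consonant (*og*, *zur*).
*esuk*: final consonant = /k/, voiceless → -lo → *esuklo*.
*adusug* — final consonant /g/ (voiced) → -rid → *adusugrid*.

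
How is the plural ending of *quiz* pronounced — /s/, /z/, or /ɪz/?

The stem *quiz* ends in a sibilant (/s, z, ʃ, ʒ, tʃ, dʒ/).
The plural suffix surfaces as /ɪz/ after sibilants, /s/ after other voiceless consonants, and /z/ after other voiced sounds.
So the plural -s on *quiz* is pronounced /ɪz/.

/ɪz/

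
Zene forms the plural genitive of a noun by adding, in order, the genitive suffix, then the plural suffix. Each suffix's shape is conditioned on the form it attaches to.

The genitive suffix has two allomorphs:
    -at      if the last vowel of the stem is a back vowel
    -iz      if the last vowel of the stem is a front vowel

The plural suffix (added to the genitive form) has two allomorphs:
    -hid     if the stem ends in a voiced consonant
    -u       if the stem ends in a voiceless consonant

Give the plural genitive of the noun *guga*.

gugaatu

*guga* — last vowel /a/ (a back vowel) → -at → *gugaat*.
The genitive form *gugaat*: final consonant = /t/, voiceless → -u → *gugaatu*.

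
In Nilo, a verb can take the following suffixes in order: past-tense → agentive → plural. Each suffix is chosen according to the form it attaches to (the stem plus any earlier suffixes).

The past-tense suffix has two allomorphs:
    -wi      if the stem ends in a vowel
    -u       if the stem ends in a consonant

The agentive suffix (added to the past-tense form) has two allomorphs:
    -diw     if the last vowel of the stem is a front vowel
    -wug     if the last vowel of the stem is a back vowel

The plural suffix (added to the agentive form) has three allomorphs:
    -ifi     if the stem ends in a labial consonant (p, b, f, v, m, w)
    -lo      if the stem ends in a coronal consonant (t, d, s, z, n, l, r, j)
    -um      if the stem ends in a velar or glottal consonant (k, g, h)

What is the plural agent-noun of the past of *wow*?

wowuwugum

The final sound of *wow* is /w/, which is a consonant, so the past-tense suffix is -u, giving *wowu*.
The last vowel of the past-tense form *wowu* is /u/, which is a back vowel, so the agentive suffix is -wug, giving *wowuwug*.
Since the final consonant of the agentive form *wowuwug* is /g/ (velar/glottal), it takes -um, giving *wowuwugum*.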